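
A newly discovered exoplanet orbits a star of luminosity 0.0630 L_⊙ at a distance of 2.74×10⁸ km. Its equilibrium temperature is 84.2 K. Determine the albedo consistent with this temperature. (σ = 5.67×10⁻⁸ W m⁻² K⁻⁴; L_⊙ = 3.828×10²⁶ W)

d = 2.74×10⁸ km = 2.74×10¹¹ m.
L = 0.0630 × 3.828×10²⁶ = 2.41×10²⁵ W.
Flux: S = L/(4πd²) = 2.41×10²⁵/(4π×(2.74×10¹¹)²) = 25.6 W m⁻².
From T_eq⁴ = S(1−A)/(4σ): 1−A = 4σT_eq⁴/S.
1−A = 4 × 5.67×10⁻⁸ × (84.2)⁴ / 25.6 = 0.446.

A ≈ 0.55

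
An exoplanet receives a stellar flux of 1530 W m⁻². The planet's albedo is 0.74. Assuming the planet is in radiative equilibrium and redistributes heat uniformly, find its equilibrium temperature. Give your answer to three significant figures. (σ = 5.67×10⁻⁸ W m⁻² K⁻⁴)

T_eq ≈ 205 K

Energy balance: absorbed = emitted ⇒ πR²·S(1−A) = 4πR²·σT_eq⁴, so T_eq⁴ = S(1−A)/(4σ).
T_eq = [1530 × 0.26 / (4 × 5.67×10⁻⁸)]^(1/4) = (1.75×10⁹)^(1/4) = 205 K.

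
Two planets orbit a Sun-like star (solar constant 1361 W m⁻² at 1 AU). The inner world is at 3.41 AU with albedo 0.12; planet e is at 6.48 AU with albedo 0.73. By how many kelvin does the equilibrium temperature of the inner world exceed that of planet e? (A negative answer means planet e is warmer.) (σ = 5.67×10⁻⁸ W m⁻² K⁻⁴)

ΔT ≈ 67.2 K

T_eq = [S₀(1−A)/(4σd²)]^(1/4), so T ∝ (1−A)^(1/4) / √d.
T₁ = [1361×0.88/(4×5.67×10⁻⁸×3.41²)]^(1/4) = 145.98 K.
T₂ = [1361×0.27/(4×5.67×10⁻⁸×6.48²)]^(1/4) = 78.81 K.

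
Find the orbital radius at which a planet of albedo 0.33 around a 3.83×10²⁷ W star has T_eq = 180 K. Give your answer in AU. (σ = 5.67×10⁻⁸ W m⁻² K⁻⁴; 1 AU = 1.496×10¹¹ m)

From T_eq⁴ = L(1−A)/(16πσd²): d = √[L(1−A)/(16πσT_eq⁴)].
d = √[3.83×10²⁷ × 0.67 / (16π × 5.67×10⁻⁸ × (180)⁴)] = 9.26×10¹¹ m = 6.19 AU.

d ≈ 6.19 AU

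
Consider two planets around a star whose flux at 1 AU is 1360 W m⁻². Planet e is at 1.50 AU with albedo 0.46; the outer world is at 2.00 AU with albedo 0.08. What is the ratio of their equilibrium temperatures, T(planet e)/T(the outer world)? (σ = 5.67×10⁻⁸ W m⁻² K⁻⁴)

T₁/T₂ ≈ 1.011

T_eq = [S₀(1−A)/(4σd²)]^(1/4), so T ∝ (1−A)^(1/4) / √d.
T₁ = [1360×0.54/(4×5.67×10⁻⁸×1.50²)]^(1/4) = 194.77 K.
T₂ = [1360×0.92/(4×5.67×10⁻⁸×2.00²)]^(1/4) = 192.71 K.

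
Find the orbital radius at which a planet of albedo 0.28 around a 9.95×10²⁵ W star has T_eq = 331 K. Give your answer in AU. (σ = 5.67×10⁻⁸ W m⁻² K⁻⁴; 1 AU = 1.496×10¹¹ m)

From T_eq⁴ = L(1−A)/(16πσd²): d = √[L(1−A)/(16πσT_eq⁴)].
d = √[9.95×10²⁵ × 0.72 / (16π × 5.67×10⁻⁸ × (331)⁴)] = 4.58×10¹⁰ m = 0.306 AU.

d ≈ 0.306 AU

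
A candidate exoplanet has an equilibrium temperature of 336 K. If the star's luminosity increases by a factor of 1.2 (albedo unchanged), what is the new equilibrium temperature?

T_eq ≈ 352 K

T_eq ∝ L^(1/4) · d^(−1/2).
T′ = 336 × 1.2^(1/4) = 352 K.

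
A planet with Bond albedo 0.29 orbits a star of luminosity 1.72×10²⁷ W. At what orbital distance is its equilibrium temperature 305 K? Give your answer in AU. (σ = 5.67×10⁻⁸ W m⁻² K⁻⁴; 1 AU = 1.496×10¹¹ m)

From T_eq⁴ = L(1−A)/(16πσd²): d = √[L(1−A)/(16πσT_eq⁴)].
d = √[1.72×10²⁷ × 0.71 / (16π × 5.67×10⁻⁸ × (305)⁴)] = 2.23×10¹¹ m = 1.49 AU.

d ≈ 1.49 AU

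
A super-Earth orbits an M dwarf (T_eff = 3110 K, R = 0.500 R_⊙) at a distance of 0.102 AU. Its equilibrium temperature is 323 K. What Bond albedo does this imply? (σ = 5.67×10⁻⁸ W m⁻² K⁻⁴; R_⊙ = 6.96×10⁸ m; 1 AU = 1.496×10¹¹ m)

R_⋆ = 0.500 × 6.96×10⁸ = 3.48×10⁸ m.
d = 0.102 AU = 1.53×10¹⁰ m.
L = 4πR_⋆²σT_⋆⁴ = 4π(3.48×10⁸)² × 5.67×10⁻⁸ × (3110)⁴ = 8.07×10²⁴ W.
S = L/(4πd²) = 2760 W m⁻².
From T_eq⁴ = S(1−A)/(4σ): 1−A = 4σT_eq⁴/S.
1−A = 4 × 5.67×10⁻⁸ × (323)⁴ / 2760 = 0.895.

A ≈ 0.11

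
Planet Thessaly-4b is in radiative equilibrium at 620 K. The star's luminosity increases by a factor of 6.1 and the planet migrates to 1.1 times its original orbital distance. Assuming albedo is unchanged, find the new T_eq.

T_eq ≈ 929 K

T_eq ∝ L^(1/4) · d^(−1/2).
T′ = 620 × 6.1^(1/4) / 1.1^(1/2) = 929 K.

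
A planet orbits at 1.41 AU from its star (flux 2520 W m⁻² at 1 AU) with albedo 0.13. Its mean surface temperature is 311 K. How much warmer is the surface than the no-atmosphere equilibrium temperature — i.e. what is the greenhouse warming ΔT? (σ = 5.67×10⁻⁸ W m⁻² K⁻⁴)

ΔT ≈ 46.9 K

S = 2520/1.41² = 1268 W m⁻².
T_eq = [S(1−A)/(4σ)]^(1/4) = [1268×0.87/(4×5.67×10⁻⁸)]^(1/4) = 264.1 K.
ΔT = T_surf − T_eq = 311 − 264.1.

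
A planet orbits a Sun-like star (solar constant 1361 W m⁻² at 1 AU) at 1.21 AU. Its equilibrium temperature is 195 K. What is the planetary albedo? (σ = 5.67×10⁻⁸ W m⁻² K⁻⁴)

A ≈ 0.65

Flux at 1.21 AU: S = 1361/1.21² = 930 W m⁻².
From T_eq⁴ = S(1−A)/(4σ): 1−A = 4σT_eq⁴/S.
1−A = 4 × 5.67×10⁻⁸ × (195)⁴ / 930 = 0.353.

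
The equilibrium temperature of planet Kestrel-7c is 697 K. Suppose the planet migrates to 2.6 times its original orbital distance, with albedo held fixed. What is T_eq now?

T_eq ∝ L^(1/4) · d^(−1/2).
T′ = 697 / 2.6^(1/2) = 432 K.

T_eq ≈ 432 K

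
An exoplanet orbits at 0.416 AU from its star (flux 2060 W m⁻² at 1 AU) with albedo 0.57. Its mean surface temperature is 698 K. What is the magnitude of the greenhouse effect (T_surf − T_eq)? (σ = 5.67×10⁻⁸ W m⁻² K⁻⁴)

S = 2060/0.416² = 1.190×10⁴ W m⁻².
T_eq = [S(1−A)/(4σ)]^(1/4) = [1.190×10⁴×0.43/(4×5.67×10⁻⁸)]^(1/4) = 387.6 K.
ΔT = T_surf − T_eq = 698 − 387.6.

ΔT ≈ 310.4 K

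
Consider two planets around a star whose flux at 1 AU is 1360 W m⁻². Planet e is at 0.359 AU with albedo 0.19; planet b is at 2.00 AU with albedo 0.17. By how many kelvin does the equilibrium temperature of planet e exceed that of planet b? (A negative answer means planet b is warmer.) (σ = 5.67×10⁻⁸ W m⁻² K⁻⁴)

ΔT ≈ 252.8 K

T_eq = [S₀(1−A)/(4σd²)]^(1/4), so T ∝ (1−A)^(1/4) / √d.
T₁ = [1360×0.81/(4×5.67×10⁻⁸×0.359²)]^(1/4) = 440.60 K.
T₂ = [1360×0.83/(4×5.67×10⁻⁸×2.00²)]^(1/4) = 187.81 K.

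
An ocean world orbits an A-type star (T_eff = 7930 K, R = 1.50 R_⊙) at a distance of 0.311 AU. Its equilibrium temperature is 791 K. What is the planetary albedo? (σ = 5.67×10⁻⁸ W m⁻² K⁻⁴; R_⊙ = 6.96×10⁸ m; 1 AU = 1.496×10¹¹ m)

A ≈ 0.21

R_⋆ = 1.50 × 6.96×10⁸ = 1.04×10⁹ m.
d = 0.311 AU = 4.65×10¹⁰ m.
L = 4πR_⋆²σT_⋆⁴ = 4π(1.04×10⁹)² × 5.67×10⁻⁸ × (7930)⁴ = 3.07×10²⁷ W.
S = L/(4πd²) = 1.13×10⁵ W m⁻².
From T_eq⁴ = S(1−A)/(4σ): 1−A = 4σT_eq⁴/S.
1−A = 4 × 5.67×10⁻⁸ × (791)⁴ / 1.13×10⁵ = 0.786.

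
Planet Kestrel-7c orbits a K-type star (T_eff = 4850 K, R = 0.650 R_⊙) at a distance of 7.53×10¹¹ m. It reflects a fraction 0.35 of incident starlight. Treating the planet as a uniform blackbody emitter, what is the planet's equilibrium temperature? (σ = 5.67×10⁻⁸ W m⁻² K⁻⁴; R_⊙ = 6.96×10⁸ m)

T_eq ≈ 75.5 K

R_⋆ = 0.650 × 6.96×10⁸ = 4.52×10⁸ m.
L = 4πR_⋆²σT_⋆⁴ = 4π(4.52×10⁸)² × 5.67×10⁻⁸ × (4850)⁴ = 8.07×10²⁵ W.
S = L/(4πd²) = 11.3 W m⁻².
Energy balance: absorbed = emitted ⇒ πR²·S(1−A) = 4πR²·σT_eq⁴, so T_eq⁴ = S(1−A)/(4σ).
T_eq = [11.3 × 0.65 / (4 × 5.67×10⁻⁸)]^(1/4) = (3.25×10⁷)^(1/4) = 75.5 K.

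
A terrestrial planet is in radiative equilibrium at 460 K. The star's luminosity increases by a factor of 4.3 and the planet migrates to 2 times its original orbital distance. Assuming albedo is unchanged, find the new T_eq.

T_eq ∝ L^(1/4) · d^(−1/2).
T′ = 460 × 4.3^(1/4) / 2^(1/2) = 468 K.

T_eq ≈ 468 K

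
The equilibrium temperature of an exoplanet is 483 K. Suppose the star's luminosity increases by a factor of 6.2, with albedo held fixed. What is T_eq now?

T_eq ∝ L^(1/4) · d^(−1/2).
T′ = 483 × 6.2^(1/4) = 762 K.

T_eq ≈ 762 K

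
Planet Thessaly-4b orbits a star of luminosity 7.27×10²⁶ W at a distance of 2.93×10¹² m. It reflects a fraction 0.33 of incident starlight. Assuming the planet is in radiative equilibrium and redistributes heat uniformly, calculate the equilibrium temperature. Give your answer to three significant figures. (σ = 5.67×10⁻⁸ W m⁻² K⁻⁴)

Flux: S = L/(4πd²) = 7.27×10²⁶/(4π×(2.93×10¹²)²) = 6.74 W m⁻².
Energy balance: absorbed = emitted ⇒ πR²·S(1−A) = 4πR²·σT_eq⁴, so T_eq⁴ = S(1−A)/(4σ).
T_eq = [6.74 × 0.67 / (4 × 5.67×10⁻⁸)]^(1/4) = (1.99×10⁷)^(1/4) = 66.8 K.

T_eq ≈ 66.8 K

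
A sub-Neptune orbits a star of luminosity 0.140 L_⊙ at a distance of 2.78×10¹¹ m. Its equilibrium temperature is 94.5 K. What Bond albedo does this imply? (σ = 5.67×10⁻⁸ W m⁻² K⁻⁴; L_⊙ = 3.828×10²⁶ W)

L = 0.140 × 3.828×10²⁶ = 5.36×10²⁵ W.
Flux: S = L/(4πd²) = 5.36×10²⁵/(4π×(2.78×10¹¹)²) = 55.2 W m⁻².
From T_eq⁴ = S(1−A)/(4σ): 1−A = 4σT_eq⁴/S.
1−A = 4 × 5.67×10⁻⁸ × (94.5)⁴ / 55.2 = 0.328.

A ≈ 0.67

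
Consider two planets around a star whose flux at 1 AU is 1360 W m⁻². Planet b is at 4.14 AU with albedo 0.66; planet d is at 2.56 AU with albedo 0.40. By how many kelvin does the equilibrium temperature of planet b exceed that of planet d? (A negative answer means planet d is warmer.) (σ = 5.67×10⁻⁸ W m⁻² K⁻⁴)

T_eq = [S₀(1−A)/(4σd²)]^(1/4), so T ∝ (1−A)^(1/4) / √d.
T₁ = [1360×0.34/(4×5.67×10⁻⁸×4.14²)]^(1/4) = 104.43 K.
T₂ = [1360×0.60/(4×5.67×10⁻⁸×2.56²)]^(1/4) = 153.07 K.

ΔT ≈ -48.6 K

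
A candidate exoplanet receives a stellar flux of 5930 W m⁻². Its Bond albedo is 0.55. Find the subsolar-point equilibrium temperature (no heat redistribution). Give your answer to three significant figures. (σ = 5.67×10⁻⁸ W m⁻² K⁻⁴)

T_ss ≈ 466 K

At the subsolar point the surface absorbs S(1−A) and emits σT⁴ per unit area — no factor of 4, since only the local patch is in balance.
T = [5930 × 0.45 / 5.67×10⁻⁸]^(1/4) = (4.71×10¹⁰)^(1/4) = 466 K.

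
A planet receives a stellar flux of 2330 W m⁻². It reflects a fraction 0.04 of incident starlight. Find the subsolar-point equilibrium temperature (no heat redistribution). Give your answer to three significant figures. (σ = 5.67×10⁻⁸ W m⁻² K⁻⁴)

At the subsolar point the surface absorbs S(1−A) and emits σT⁴ per unit area — no factor of 4, since only the local patch is in balance.
T = [2330 × 0.96 / 5.67×10⁻⁸]^(1/4) = (3.94×10¹⁰)^(1/4) = 446 K.

T_ss ≈ 446 K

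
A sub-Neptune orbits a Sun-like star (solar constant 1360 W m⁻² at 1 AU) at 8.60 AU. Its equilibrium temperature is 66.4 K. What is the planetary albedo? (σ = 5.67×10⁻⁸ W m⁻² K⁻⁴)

Flux at 8.60 AU: S = 1360/8.60² = 18.4 W m⁻².
From T_eq⁴ = S(1−A)/(4σ): 1−A = 4σT_eq⁴/S.
1−A = 4 × 5.67×10⁻⁸ × (66.4)⁴ / 18.4 = 0.240.

A ≈ 0.76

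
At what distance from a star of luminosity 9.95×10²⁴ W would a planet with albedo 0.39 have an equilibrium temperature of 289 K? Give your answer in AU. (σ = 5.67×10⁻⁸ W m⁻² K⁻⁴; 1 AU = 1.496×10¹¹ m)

d ≈ 0.117 AU

From T_eq⁴ = L(1−A)/(16πσd²): d = √[L(1−A)/(16πσT_eq⁴)].
d = √[9.95×10²⁴ × 0.61 / (16π × 5.67×10⁻⁸ × (289)⁴)] = 1.75×10¹⁰ m = 0.117 AU.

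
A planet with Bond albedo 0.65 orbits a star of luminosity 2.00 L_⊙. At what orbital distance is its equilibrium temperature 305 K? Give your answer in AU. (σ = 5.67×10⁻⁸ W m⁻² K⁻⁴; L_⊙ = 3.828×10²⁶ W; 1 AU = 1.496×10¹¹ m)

L = 2.00 × 3.828×10²⁶ = 7.66×10²⁶ W.
From T_eq⁴ = L(1−A)/(16πσd²): d = √[L(1−A)/(16πσT_eq⁴)].
d = √[7.66×10²⁶ × 0.35 / (16π × 5.67×10⁻⁸ × (305)⁴)] = 1.04×10¹¹ m = 0.697 AU.

d ≈ 0.697 AU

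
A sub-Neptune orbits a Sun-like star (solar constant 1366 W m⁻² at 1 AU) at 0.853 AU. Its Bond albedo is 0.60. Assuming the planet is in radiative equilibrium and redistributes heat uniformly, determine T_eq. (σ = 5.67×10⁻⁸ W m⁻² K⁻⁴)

Flux at 0.853 AU: S = 1366/0.853² = 1880 W m⁻².
Energy balance: absorbed = emitted ⇒ πR²·S(1−A) = 4πR²·σT_eq⁴, so T_eq⁴ = S(1−A)/(4σ).
T_eq = [1880 × 0.40 / (4 × 5.67×10⁻⁸)]^(1/4) = (3.31×10⁹)^(1/4) = 240 K.

T_eq ≈ 240 K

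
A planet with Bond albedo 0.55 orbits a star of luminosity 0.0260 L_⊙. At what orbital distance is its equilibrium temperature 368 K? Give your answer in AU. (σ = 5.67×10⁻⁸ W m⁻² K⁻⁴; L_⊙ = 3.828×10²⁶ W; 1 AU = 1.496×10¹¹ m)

d ≈ 0.0619 AU

L = 0.0260 × 3.828×10²⁶ = 9.95×10²⁴ W.
From T_eq⁴ = L(1−A)/(16πσd²): d = √[L(1−A)/(16πσT_eq⁴)].
d = √[9.95×10²⁴ × 0.45 / (16π × 5.67×10⁻⁸ × (368)⁴)] = 9.26×10⁹ m = 0.0619 AU.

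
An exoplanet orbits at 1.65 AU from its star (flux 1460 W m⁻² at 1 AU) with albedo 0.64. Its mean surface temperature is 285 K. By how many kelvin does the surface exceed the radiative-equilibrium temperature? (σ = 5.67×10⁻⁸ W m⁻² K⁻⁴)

ΔT ≈ 114.2 K

S = 1460/1.65² = 536.3 W m⁻².
T_eq = [S(1−A)/(4σ)]^(1/4) = [536.3×0.36/(4×5.67×10⁻⁸)]^(1/4) = 170.8 K.
ΔT = T_surf − T_eq = 285 − 170.8.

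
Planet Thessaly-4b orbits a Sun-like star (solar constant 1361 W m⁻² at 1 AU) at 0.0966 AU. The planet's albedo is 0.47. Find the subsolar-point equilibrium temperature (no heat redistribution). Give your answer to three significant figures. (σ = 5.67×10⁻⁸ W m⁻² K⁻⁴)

T_ss ≈ 1080 K

Flux at 0.0966 AU: S = 1361/0.0966² = 1.46×10⁵ W m⁻².
At the subsolar point the surface absorbs S(1−A) and emits σT⁴ per unit area — no factor of 4, since only the local patch is in balance.
T = [1.46×10⁵ × 0.53 / 5.67×10⁻⁸]^(1/4) = (1.36×10¹²)^(1/4) = 1080 K.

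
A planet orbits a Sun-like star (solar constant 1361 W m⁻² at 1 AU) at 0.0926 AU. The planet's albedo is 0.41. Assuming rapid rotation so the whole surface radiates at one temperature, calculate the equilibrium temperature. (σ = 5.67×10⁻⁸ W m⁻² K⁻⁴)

T_eq ≈ 802 K

Flux at 0.0926 AU: S = 1361/0.0926² = 1.59×10⁵ W m⁻².
Energy balance: absorbed = emitted ⇒ πR²·S(1−A) = 4πR²·σT_eq⁴, so T_eq⁴ = S(1−A)/(4σ).
T_eq = [1.59×10⁵ × 0.59 / (4 × 5.67×10⁻⁸)]^(1/4) = (4.13×10¹¹)^(1/4) = 802 K.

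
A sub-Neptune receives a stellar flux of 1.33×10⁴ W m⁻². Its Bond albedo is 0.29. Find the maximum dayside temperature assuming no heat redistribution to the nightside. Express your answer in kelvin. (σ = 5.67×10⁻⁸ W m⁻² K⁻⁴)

T_ss ≈ 639 K

With no redistribution each surface element balances locally: S(1−A) = σT⁴.
T = [1.33×10⁴ × 0.71 / 5.67×10⁻⁸]^(1/4) = (1.67×10¹¹)^(1/4) = 639 K.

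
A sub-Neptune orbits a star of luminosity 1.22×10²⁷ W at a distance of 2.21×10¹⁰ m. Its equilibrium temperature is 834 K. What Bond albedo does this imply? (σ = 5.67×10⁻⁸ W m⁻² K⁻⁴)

Flux: S = L/(4πd²) = 1.22×10²⁷/(4π×(2.21×10¹⁰)²) = 1.99×10⁵ W m⁻².
From T_eq⁴ = S(1−A)/(4σ): 1−A = 4σT_eq⁴/S.
1−A = 4 × 5.67×10⁻⁸ × (834)⁴ / 1.99×10⁵ = 0.552.

A ≈ 0.45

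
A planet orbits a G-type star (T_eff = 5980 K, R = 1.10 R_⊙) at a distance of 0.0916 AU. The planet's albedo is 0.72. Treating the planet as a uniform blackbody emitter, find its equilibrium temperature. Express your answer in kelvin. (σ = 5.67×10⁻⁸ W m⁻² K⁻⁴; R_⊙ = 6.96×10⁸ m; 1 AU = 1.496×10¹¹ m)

T_eq ≈ 727 K

R_⋆ = 1.10 × 6.96×10⁸ = 7.66×10⁸ m.
d = 0.0916 AU = 1.37×10¹⁰ m.
L = 4πR_⋆²σT_⋆⁴ = 4π(7.66×10⁸)² × 5.67×10⁻⁸ × (5980)⁴ = 5.34×10²⁶ W.
S = L/(4πd²) = 2.26×10⁵ W m⁻².
Energy balance: absorbed = emitted ⇒ πR²·S(1−A) = 4πR²·σT_eq⁴, so T_eq⁴ = S(1−A)/(4σ).
T_eq = [2.26×10⁵ × 0.28 / (4 × 5.67×10⁻⁸)]^(1/4) = (2.79×10¹¹)^(1/4) = 727 K.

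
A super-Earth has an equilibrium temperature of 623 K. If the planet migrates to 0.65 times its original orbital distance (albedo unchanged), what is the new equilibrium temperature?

T_eq ∝ L^(1/4) · d^(−1/2).
T′ = 623 / 0.65^(1/2) = 773 K.

T_eq ≈ 773 K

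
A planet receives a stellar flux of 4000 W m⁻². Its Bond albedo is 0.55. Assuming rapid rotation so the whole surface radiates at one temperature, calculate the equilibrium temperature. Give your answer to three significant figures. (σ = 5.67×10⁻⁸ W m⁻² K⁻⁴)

Energy balance: absorbed = emitted ⇒ πR²·S(1−A) = 4πR²·σT_eq⁴, so T_eq⁴ = S(1−A)/(4σ).
T_eq = [4000 × 0.45 / (4 × 5.67×10⁻⁸)]^(1/4) = (7.94×10⁹)^(1/4) = 298 K.

T_eq ≈ 298 K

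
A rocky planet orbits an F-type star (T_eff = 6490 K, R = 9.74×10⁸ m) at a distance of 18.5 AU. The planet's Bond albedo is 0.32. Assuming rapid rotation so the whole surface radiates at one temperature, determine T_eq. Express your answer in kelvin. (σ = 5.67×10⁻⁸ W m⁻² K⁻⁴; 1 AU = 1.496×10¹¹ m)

T_eq ≈ 78.2 K

d = 18.5 AU = 2.77×10¹² m.
L = 4πR_⋆²σT_⋆⁴ = 4π(9.74×10⁸)² × 5.67×10⁻⁸ × (6490)⁴ = 1.20×10²⁷ W.
S = L/(4πd²) = 12.5 W m⁻².
Energy balance: absorbed = emitted ⇒ πR²·S(1−A) = 4πR²·σT_eq⁴, so T_eq⁴ = S(1−A)/(4σ).
T_eq = [12.5 × 0.68 / (4 × 5.67×10⁻⁸)]^(1/4) = (3.74×10⁷)^(1/4) = 78.2 K.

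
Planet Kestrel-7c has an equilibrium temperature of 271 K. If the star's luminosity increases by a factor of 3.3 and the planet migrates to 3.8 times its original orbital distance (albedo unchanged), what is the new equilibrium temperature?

T_eq ∝ L^(1/4) · d^(−1/2).
T′ = 271 × 3.3^(1/4) / 3.8^(1/2) = 187 K.

T_eq ≈ 187 K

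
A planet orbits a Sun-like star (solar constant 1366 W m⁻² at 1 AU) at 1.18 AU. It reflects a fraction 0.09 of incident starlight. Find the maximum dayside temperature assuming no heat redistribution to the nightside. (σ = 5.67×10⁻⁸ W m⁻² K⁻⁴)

T_ss ≈ 354 K

Flux at 1.18 AU: S = 1366/1.18² = 981 W m⁻².
With no redistribution each surface element balances locally: S(1−A) = σT⁴.
T = [981 × 0.91 / 5.67×10⁻⁸]^(1/4) = (1.57×10¹⁰)^(1/4) = 354 K.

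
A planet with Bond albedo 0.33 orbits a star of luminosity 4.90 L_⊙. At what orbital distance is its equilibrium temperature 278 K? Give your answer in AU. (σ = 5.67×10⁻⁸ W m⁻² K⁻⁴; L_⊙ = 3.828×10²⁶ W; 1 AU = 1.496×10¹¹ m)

d ≈ 1.82 AU

L = 4.90 × 3.828×10²⁶ = 1.88×10²⁷ W.
From T_eq⁴ = L(1−A)/(16πσd²): d = √[L(1−A)/(16πσT_eq⁴)].
d = √[1.88×10²⁷ × 0.67 / (16π × 5.67×10⁻⁸ × (278)⁴)] = 2.72×10¹¹ m = 1.82 AU.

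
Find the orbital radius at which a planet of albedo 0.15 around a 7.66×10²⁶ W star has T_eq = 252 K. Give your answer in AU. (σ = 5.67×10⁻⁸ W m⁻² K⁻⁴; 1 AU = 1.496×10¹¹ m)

From T_eq⁴ = L(1−A)/(16πσd²): d = √[L(1−A)/(16πσT_eq⁴)].
d = √[7.66×10²⁶ × 0.85 / (16π × 5.67×10⁻⁸ × (252)⁴)] = 2.38×10¹¹ m = 1.59 AU.

d ≈ 1.59 AU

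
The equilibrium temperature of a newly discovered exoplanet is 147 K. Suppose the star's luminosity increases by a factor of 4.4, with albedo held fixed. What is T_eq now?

T_eq ∝ L^(1/4) · d^(−1/2).
T′ = 147 × 4.4^(1/4) = 213 K.

T_eq ≈ 213 K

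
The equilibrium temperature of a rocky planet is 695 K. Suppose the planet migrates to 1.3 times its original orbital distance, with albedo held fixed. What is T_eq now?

T_eq ∝ L^(1/4) · d^(−1/2).
T′ = 695 / 1.3^(1/2) = 610 K.

T_eq ≈ 610 K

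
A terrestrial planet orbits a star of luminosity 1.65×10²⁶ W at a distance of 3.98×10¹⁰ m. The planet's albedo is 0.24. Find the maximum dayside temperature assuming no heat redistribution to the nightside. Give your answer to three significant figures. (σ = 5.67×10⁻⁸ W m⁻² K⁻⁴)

Flux: S = L/(4πd²) = 1.65×10²⁶/(4π×(3.98×10¹⁰)²) = 8290 W m⁻².
With no redistribution each surface element balances locally: S(1−A) = σT⁴.
T = [8290 × 0.76 / 5.67×10⁻⁸]^(1/4) = (1.11×10¹¹)^(1/4) = 577 K.

T_ss ≈ 577 K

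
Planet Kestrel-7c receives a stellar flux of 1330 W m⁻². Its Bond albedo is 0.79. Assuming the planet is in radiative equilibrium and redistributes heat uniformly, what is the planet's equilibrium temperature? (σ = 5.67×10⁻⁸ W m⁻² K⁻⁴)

T_eq ≈ 187 K

Energy balance: absorbed = emitted ⇒ πR²·S(1−A) = 4πR²·σT_eq⁴, so T_eq⁴ = S(1−A)/(4σ).
T_eq = [1330 × 0.21 / (4 × 5.67×10⁻⁸)]^(1/4) = (1.23×10⁹)^(1/4) = 187 K.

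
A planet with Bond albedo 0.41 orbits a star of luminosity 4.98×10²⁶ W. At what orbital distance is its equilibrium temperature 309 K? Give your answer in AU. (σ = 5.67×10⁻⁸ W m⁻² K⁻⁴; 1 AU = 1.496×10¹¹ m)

From T_eq⁴ = L(1−A)/(16πσd²): d = √[L(1−A)/(16πσT_eq⁴)].
d = √[4.98×10²⁶ × 0.59 / (16π × 5.67×10⁻⁸ × (309)⁴)] = 1.06×10¹¹ m = 0.711 AU.

d ≈ 0.711 AU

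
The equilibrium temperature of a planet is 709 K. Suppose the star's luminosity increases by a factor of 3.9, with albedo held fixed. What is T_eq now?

T_eq ∝ L^(1/4) · d^(−1/2).
T′ = 709 × 3.9^(1/4) = 996 K.

T_eq ≈ 996 K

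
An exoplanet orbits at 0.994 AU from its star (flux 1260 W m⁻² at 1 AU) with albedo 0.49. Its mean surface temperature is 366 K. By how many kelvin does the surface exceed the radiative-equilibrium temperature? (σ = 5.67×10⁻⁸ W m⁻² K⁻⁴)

ΔT ≈ 134.6 K

S = 1260/0.994² = 1275 W m⁻².
T_eq = [S(1−A)/(4σ)]^(1/4) = [1275×0.51/(4×5.67×10⁻⁸)]^(1/4) = 231.4 K.
ΔT = T_surf − T_eq = 366 − 231.4.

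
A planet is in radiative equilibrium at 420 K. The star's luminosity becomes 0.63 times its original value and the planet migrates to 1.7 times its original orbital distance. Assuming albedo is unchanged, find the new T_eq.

T_eq ≈ 287 K

T_eq ∝ L^(1/4) · d^(−1/2).
T′ = 420 × 0.63^(1/4) / 1.7^(1/2) = 287 K.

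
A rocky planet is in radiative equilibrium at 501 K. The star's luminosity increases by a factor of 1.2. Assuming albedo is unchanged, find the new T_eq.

T_eq ≈ 524 K

T_eq ∝ L^(1/4) · d^(−1/2).
T′ = 501 × 1.2^(1/4) = 524 K.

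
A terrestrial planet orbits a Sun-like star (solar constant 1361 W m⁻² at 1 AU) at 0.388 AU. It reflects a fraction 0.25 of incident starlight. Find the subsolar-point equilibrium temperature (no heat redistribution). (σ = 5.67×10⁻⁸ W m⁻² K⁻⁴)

Flux at 0.388 AU: S = 1361/0.388² = 9040 W m⁻².
At the subsolar point the surface absorbs S(1−A) and emits σT⁴ per unit area — no factor of 4, since only the local patch is in balance.
T = [9040 × 0.75 / 5.67×10⁻⁸]^(1/4) = (1.20×10¹¹)^(1/4) = 588 K.

T_ss ≈ 588 K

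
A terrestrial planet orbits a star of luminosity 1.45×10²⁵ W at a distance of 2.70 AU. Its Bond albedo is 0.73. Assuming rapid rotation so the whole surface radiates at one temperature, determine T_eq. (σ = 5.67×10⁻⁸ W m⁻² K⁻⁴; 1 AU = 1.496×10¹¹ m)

d = 2.70 AU = 4.04×10¹¹ m.
Flux: S = L/(4πd²) = 1.45×10²⁵/(4π×(4.04×10¹¹)²) = 7.07 W m⁻².
Energy balance: absorbed = emitted ⇒ πR²·S(1−A) = 4πR²·σT_eq⁴, so T_eq⁴ = S(1−A)/(4σ).
T_eq = [7.07 × 0.27 / (4 × 5.67×10⁻⁸)]^(1/4) = (8.42×10⁶)^(1/4) = 53.9 K.

T_eq ≈ 53.9 K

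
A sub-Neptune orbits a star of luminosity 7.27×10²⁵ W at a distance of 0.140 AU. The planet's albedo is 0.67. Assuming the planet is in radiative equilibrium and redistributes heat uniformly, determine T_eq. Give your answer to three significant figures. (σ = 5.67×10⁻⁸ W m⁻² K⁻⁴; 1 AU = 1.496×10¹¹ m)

T_eq ≈ 372 K

d = 0.140 AU = 2.09×10¹⁰ m.
Flux: S = L/(4πd²) = 7.27×10²⁵/(4π×(2.09×10¹⁰)²) = 1.32×10⁴ W m⁻².
Energy balance: absorbed = emitted ⇒ πR²·S(1−A) = 4πR²·σT_eq⁴, so T_eq⁴ = S(1−A)/(4σ).
T_eq = [1.32×10⁴ × 0.33 / (4 × 5.67×10⁻⁸)]^(1/4) = (1.92×10¹⁰)^(1/4) = 372 K.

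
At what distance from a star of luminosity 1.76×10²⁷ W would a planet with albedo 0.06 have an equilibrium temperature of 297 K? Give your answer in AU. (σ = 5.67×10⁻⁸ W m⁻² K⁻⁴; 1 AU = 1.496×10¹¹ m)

d ≈ 1.83 AU

From T_eq⁴ = L(1−A)/(16πσd²): d = √[L(1−A)/(16πσT_eq⁴)].
d = √[1.76×10²⁷ × 0.94 / (16π × 5.67×10⁻⁸ × (297)⁴)] = 2.73×10¹¹ m = 1.83 AU.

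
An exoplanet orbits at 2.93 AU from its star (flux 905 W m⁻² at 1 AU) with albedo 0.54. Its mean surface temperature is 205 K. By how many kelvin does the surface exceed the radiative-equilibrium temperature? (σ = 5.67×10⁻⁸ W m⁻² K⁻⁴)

S = 905/2.93² = 105.4 W m⁻².
T_eq = [S(1−A)/(4σ)]^(1/4) = [105.4×0.46/(4×5.67×10⁻⁸)]^(1/4) = 120.9 K.
ΔT = T_surf − T_eq = 205 − 120.9.

ΔT ≈ 84.1 K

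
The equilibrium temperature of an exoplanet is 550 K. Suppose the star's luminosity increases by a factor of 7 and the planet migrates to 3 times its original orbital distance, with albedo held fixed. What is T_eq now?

T_eq ∝ L^(1/4) · d^(−1/2).
T′ = 550 × 7^(1/4) / 3^(1/2) = 517 K.

T_eq ≈ 517 K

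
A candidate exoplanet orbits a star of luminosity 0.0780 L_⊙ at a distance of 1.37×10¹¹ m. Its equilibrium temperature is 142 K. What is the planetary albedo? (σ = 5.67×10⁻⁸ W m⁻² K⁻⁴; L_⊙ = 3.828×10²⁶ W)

A ≈ 0.27

L = 0.0780 × 3.828×10²⁶ = 2.99×10²⁵ W.
Flux: S = L/(4πd²) = 2.99×10²⁵/(4π×(1.37×10¹¹)²) = 127 W m⁻².
From T_eq⁴ = S(1−A)/(4σ): 1−A = 4σT_eq⁴/S.
1−A = 4 × 5.67×10⁻⁸ × (142)⁴ / 127 = 0.728.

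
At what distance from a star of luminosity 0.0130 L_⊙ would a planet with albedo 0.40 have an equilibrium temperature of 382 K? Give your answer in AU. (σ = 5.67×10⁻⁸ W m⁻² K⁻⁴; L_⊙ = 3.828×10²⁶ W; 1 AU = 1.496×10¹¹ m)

d ≈ 0.0469 AU

L = 0.0130 × 3.828×10²⁶ = 4.98×10²⁴ W.
From T_eq⁴ = L(1−A)/(16πσd²): d = √[L(1−A)/(16πσT_eq⁴)].
d = √[4.98×10²⁴ × 0.60 / (16π × 5.67×10⁻⁸ × (382)⁴)] = 7.01×10⁹ m = 0.0469 AU.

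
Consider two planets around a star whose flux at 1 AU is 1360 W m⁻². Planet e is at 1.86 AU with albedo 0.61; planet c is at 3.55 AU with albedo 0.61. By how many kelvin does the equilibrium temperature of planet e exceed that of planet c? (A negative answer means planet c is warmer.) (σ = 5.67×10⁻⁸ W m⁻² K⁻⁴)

ΔT ≈ 44.5 K

T_eq = [S₀(1−A)/(4σd²)]^(1/4), so T ∝ (1−A)^(1/4) / √d.
T₁ = [1360×0.39/(4×5.67×10⁻⁸×1.86²)]^(1/4) = 161.24 K.
T₂ = [1360×0.39/(4×5.67×10⁻⁸×3.55²)]^(1/4) = 116.71 K.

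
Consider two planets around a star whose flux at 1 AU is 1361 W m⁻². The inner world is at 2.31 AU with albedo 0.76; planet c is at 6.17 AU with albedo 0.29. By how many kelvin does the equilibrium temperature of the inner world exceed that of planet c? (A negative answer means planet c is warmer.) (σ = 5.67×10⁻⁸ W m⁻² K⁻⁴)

T_eq = [S₀(1−A)/(4σd²)]^(1/4), so T ∝ (1−A)^(1/4) / √d.
T₁ = [1361×0.24/(4×5.67×10⁻⁸×2.31²)]^(1/4) = 128.17 K.
T₂ = [1361×0.71/(4×5.67×10⁻⁸×6.17²)]^(1/4) = 102.86 K.

ΔT ≈ 25.3 K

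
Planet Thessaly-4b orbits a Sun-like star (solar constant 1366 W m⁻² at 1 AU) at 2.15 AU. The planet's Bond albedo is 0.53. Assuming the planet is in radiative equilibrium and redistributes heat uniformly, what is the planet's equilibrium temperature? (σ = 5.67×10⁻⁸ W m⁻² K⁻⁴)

Flux at 2.15 AU: S = 1366/2.15² = 296 W m⁻².
Energy balance: absorbed = emitted ⇒ πR²·S(1−A) = 4πR²·σT_eq⁴, so T_eq⁴ = S(1−A)/(4σ).
T_eq = [296 × 0.47 / (4 × 5.67×10⁻⁸)]^(1/4) = (6.12×10⁸)^(1/4) = 157 K.

T_eq ≈ 157 K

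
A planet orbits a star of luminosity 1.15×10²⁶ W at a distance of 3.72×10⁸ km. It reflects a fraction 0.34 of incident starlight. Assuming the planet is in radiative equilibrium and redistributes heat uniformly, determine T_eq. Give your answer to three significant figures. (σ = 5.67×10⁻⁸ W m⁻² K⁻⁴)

T_eq ≈ 118 K

d = 3.72×10⁸ km = 3.72×10¹¹ m.
Flux: S = L/(4πd²) = 1.15×10²⁶/(4π×(3.72×10¹¹)²) = 66.1 W m⁻².
Energy balance: absorbed = emitted ⇒ πR²·S(1−A) = 4πR²·σT_eq⁴, so T_eq⁴ = S(1−A)/(4σ).
T_eq = [66.1 × 0.66 / (4 × 5.67×10⁻⁸)]^(1/4) = (1.92×10⁸)^(1/4) = 118 K.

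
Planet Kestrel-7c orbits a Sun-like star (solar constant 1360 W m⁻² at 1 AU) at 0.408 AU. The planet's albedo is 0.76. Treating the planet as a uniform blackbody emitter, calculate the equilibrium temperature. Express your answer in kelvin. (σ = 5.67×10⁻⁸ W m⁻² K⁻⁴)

Flux at 0.408 AU: S = 1360/0.408² = 8170 W m⁻².
Energy balance: absorbed = emitted ⇒ πR²·S(1−A) = 4πR²·σT_eq⁴, so T_eq⁴ = S(1−A)/(4σ).
T_eq = [8170 × 0.24 / (4 × 5.67×10⁻⁸)]^(1/4) = (8.65×10⁹)^(1/4) = 305 K.

T_eq ≈ 305 K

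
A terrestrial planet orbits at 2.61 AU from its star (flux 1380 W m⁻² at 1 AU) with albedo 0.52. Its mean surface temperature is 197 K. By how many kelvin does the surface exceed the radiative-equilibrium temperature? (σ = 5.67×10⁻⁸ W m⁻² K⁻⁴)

ΔT ≈ 53.1 K

S = 1380/2.61² = 202.6 W m⁻².
T_eq = [S(1−A)/(4σ)]^(1/4) = [202.6×0.48/(4×5.67×10⁻⁸)]^(1/4) = 143.9 K.
ΔT = T_surf − T_eq = 197 − 143.9.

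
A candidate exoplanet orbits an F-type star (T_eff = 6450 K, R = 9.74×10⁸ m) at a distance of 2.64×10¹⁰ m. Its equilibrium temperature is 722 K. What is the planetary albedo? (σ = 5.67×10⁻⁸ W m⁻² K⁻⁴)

L = 4πR_⋆²σT_⋆⁴ = 4π(9.74×10⁸)² × 5.67×10⁻⁸ × (6450)⁴ = 1.17×10²⁷ W.
S = L/(4πd²) = 1.34×10⁵ W m⁻².
From T_eq⁴ = S(1−A)/(4σ): 1−A = 4σT_eq⁴/S.
1−A = 4 × 5.67×10⁻⁸ × (722)⁴ / 1.34×10⁵ = 0.461.

A ≈ 0.54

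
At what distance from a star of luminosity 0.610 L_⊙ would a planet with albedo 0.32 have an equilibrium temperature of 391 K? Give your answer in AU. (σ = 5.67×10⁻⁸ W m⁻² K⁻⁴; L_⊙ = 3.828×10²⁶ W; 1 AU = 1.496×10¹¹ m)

L = 0.610 × 3.828×10²⁶ = 2.34×10²⁶ W.
From T_eq⁴ = L(1−A)/(16πσd²): d = √[L(1−A)/(16πσT_eq⁴)].
d = √[2.34×10²⁶ × 0.68 / (16π × 5.67×10⁻⁸ × (391)⁴)] = 4.88×10¹⁰ m = 0.326 AU.

d ≈ 0.326 AU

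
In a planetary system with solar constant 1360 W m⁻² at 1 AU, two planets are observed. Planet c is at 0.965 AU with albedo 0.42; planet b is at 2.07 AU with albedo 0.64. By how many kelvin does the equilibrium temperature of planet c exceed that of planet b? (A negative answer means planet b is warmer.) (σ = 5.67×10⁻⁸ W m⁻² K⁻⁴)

ΔT ≈ 97.4 K

T_eq = [S₀(1−A)/(4σd²)]^(1/4), so T ∝ (1−A)^(1/4) / √d.
T₁ = [1360×0.58/(4×5.67×10⁻⁸×0.965²)]^(1/4) = 247.21 K.
T₂ = [1360×0.36/(4×5.67×10⁻⁸×2.07²)]^(1/4) = 149.82 K.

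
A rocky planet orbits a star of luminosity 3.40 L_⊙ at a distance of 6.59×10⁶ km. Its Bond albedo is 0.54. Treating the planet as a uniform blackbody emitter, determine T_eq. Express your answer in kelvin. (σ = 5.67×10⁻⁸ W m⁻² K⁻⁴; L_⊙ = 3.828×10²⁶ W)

d = 6.59×10⁶ km = 6.59×10⁹ m.
L = 3.40 × 3.828×10²⁶ = 1.30×10²⁷ W.
Flux: S = L/(4πd²) = 1.30×10²⁷/(4π×(6.59×10⁹)²) = 2.38×10⁶ W m⁻².
Energy balance: absorbed = emitted ⇒ πR²·S(1−A) = 4πR²·σT_eq⁴, so T_eq⁴ = S(1−A)/(4σ).
T_eq = [2.38×10⁶ × 0.46 / (4 × 5.67×10⁻⁸)]^(1/4) = (4.84×10¹²)^(1/4) = 1480 K.

T_eq ≈ 1480 K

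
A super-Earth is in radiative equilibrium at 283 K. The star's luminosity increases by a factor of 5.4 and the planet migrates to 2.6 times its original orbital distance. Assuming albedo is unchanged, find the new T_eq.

T_eq ∝ L^(1/4) · d^(−1/2).
T′ = 283 × 5.4^(1/4) / 2.6^(1/2) = 268 K.

T_eq ≈ 268 K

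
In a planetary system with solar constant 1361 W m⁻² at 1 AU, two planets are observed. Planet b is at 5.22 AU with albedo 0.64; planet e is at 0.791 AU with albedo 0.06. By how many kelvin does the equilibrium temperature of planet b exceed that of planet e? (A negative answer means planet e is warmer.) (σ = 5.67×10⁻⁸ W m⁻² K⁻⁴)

ΔT ≈ -213.8 K

T_eq = [S₀(1−A)/(4σd²)]^(1/4), so T ∝ (1−A)^(1/4) / √d.
T₁ = [1361×0.36/(4×5.67×10⁻⁸×5.22²)]^(1/4) = 94.36 K.
T₂ = [1361×0.94/(4×5.67×10⁻⁸×0.791²)]^(1/4) = 308.14 K.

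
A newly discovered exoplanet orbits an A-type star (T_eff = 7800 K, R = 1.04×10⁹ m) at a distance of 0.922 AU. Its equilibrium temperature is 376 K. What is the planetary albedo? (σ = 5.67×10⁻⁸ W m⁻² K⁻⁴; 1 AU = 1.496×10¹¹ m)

A ≈ 0.62

d = 0.922 AU = 1.38×10¹¹ m.
L = 4πR_⋆²σT_⋆⁴ = 4π(1.04×10⁹)² × 5.67×10⁻⁸ × (7800)⁴ = 2.85×10²⁷ W.
S = L/(4πd²) = 1.19×10⁴ W m⁻².
From T_eq⁴ = S(1−A)/(4σ): 1−A = 4σT_eq⁴/S.
1−A = 4 × 5.67×10⁻⁸ × (376)⁴ / 1.19×10⁴ = 0.380.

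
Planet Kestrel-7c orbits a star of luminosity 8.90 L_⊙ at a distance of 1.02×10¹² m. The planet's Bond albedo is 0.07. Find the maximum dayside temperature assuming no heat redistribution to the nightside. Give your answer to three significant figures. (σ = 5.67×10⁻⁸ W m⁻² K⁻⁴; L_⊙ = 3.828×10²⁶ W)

L = 8.90 × 3.828×10²⁶ = 3.41×10²⁷ W.
Flux: S = L/(4πd²) = 3.41×10²⁷/(4π×(1.02×10¹²)²) = 261 W m⁻².
With no redistribution each surface element balances locally: S(1−A) = σT⁴.
T = [261 × 0.93 / 5.67×10⁻⁸]^(1/4) = (4.27×10⁹)^(1/4) = 256 K.

T_ss ≈ 256 K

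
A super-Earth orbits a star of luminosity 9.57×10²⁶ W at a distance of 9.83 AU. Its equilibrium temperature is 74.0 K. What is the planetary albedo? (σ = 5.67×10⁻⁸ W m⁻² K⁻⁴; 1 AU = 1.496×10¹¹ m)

d = 9.83 AU = 1.47×10¹² m.
Flux: S = L/(4πd²) = 9.57×10²⁶/(4π×(1.47×10¹²)²) = 35.2 W m⁻².
From T_eq⁴ = S(1−A)/(4σ): 1−A = 4σT_eq⁴/S.
1−A = 4 × 5.67×10⁻⁸ × (74.0)⁴ / 35.2 = 0.193.

A ≈ 0.81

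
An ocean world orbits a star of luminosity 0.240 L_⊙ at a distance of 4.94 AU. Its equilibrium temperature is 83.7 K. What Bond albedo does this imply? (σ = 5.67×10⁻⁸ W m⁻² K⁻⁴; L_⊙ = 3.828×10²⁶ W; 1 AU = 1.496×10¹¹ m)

d = 4.94 AU = 7.39×10¹¹ m.
L = 0.240 × 3.828×10²⁶ = 9.19×10²⁵ W.
Flux: S = L/(4πd²) = 9.19×10²⁵/(4π×(7.39×10¹¹)²) = 13.4 W m⁻².
From T_eq⁴ = S(1−A)/(4σ): 1−A = 4σT_eq⁴/S.
1−A = 4 × 5.67×10⁻⁸ × (83.7)⁴ / 13.4 = 0.832.

A ≈ 0.17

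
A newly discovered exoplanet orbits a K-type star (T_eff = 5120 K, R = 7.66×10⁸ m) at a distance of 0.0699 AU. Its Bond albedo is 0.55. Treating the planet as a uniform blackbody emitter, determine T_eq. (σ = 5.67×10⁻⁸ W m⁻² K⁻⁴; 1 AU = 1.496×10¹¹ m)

T_eq ≈ 803 K

d = 0.0699 AU = 1.05×10¹⁰ m.
L = 4πR_⋆²σT_⋆⁴ = 4π(7.66×10⁸)² × 5.67×10⁻⁸ × (5120)⁴ = 2.87×10²⁶ W.
S = L/(4πd²) = 2.09×10⁵ W m⁻².
Energy balance: absorbed = emitted ⇒ πR²·S(1−A) = 4πR²·σT_eq⁴, so T_eq⁴ = S(1−A)/(4σ).
T_eq = [2.09×10⁵ × 0.45 / (4 × 5.67×10⁻⁸)]^(1/4) = (4.15×10¹¹)^(1/4) = 803 K.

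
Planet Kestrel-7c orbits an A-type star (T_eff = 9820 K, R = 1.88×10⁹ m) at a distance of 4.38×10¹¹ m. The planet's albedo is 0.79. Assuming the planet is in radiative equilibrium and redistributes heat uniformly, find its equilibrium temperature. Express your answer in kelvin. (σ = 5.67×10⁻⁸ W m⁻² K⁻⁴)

L = 4πR_⋆²σT_⋆⁴ = 4π(1.88×10⁹)² × 5.67×10⁻⁸ × (9820)⁴ = 2.34×10²⁸ W.
S = L/(4πd²) = 9710 W m⁻².
Energy balance: absorbed = emitted ⇒ πR²·S(1−A) = 4πR²·σT_eq⁴, so T_eq⁴ = S(1−A)/(4σ).
T_eq = [9710 × 0.21 / (4 × 5.67×10⁻⁸)]^(1/4) = (8.99×10⁹)^(1/4) = 308 K.

T_eq ≈ 308 K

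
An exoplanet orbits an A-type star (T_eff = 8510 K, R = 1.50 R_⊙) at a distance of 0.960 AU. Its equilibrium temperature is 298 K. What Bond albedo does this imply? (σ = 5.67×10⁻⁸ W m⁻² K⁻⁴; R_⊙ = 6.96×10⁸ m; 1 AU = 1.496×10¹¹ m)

A ≈ 0.89

R_⋆ = 1.50 × 6.96×10⁸ = 1.04×10⁹ m.
d = 0.960 AU = 1.44×10¹¹ m.
L = 4πR_⋆²σT_⋆⁴ = 4π(1.04×10⁹)² × 5.67×10⁻⁸ × (8510)⁴ = 4.07×10²⁷ W.
S = L/(4πd²) = 1.57×10⁴ W m⁻².
From T_eq⁴ = S(1−A)/(4σ): 1−A = 4σT_eq⁴/S.
1−A = 4 × 5.67×10⁻⁸ × (298)⁴ / 1.57×10⁴ = 0.114.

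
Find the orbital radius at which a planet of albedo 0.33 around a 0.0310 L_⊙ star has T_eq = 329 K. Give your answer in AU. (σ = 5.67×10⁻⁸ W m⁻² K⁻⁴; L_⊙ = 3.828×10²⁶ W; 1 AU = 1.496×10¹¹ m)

L = 0.0310 × 3.828×10²⁶ = 1.19×10²⁵ W.
From T_eq⁴ = L(1−A)/(16πσd²): d = √[L(1−A)/(16πσT_eq⁴)].
d = √[1.19×10²⁵ × 0.67 / (16π × 5.67×10⁻⁸ × (329)⁴)] = 1.54×10¹⁰ m = 0.103 AU.

d ≈ 0.103 AU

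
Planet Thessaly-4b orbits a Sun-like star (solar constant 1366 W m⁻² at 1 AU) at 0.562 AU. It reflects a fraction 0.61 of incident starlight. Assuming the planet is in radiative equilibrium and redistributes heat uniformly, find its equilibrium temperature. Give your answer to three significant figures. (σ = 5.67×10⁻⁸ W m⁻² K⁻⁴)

T_eq ≈ 294 K

Flux at 0.562 AU: S = 1366/0.562² = 4320 W m⁻².
Energy balance: absorbed = emitted ⇒ πR²·S(1−A) = 4πR²·σT_eq⁴, so T_eq⁴ = S(1−A)/(4σ).
T_eq = [4320 × 0.39 / (4 × 5.67×10⁻⁸)]^(1/4) = (7.44×10⁹)^(1/4) = 294 K.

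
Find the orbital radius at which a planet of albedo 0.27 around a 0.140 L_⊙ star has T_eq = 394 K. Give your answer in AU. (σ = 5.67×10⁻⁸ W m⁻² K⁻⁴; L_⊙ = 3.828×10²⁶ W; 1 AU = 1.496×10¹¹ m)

L = 0.140 × 3.828×10²⁶ = 5.36×10²⁵ W.
From T_eq⁴ = L(1−A)/(16πσd²): d = √[L(1−A)/(16πσT_eq⁴)].
d = √[5.36×10²⁵ × 0.73 / (16π × 5.67×10⁻⁸ × (394)⁴)] = 2.39×10¹⁰ m = 0.160 AU.

d ≈ 0.160 AU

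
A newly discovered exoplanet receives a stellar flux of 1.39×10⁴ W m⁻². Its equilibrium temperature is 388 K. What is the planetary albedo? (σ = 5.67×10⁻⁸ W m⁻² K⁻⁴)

From T_eq⁴ = S(1−A)/(4σ): 1−A = 4σT_eq⁴/S.
1−A = 4 × 5.67×10⁻⁸ × (388)⁴ / 1.39×10⁴ = 0.370.

A ≈ 0.63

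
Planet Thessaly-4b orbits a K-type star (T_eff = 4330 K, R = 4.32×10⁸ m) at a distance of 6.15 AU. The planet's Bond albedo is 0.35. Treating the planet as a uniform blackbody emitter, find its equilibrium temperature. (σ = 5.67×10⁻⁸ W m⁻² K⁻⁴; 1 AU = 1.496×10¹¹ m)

d = 6.15 AU = 9.20×10¹¹ m.
L = 4πR_⋆²σT_⋆⁴ = 4π(4.32×10⁸)² × 5.67×10⁻⁸ × (4330)⁴ = 4.67×10²⁵ W.
S = L/(4πd²) = 4.39 W m⁻².
Energy balance: absorbed = emitted ⇒ πR²·S(1−A) = 4πR²·σT_eq⁴, so T_eq⁴ = S(1−A)/(4σ).
T_eq = [4.39 × 0.65 / (4 × 5.67×10⁻⁸)]^(1/4) = (1.26×10⁷)^(1/4) = 59.6 K.

T_eq ≈ 59.6 K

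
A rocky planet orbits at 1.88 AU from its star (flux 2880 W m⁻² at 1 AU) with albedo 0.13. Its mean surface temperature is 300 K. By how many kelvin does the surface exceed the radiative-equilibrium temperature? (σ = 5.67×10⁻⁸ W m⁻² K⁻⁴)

ΔT ≈ 63.6 K

S = 2880/1.88² = 814.8 W m⁻².
T_eq = [S(1−A)/(4σ)]^(1/4) = [814.8×0.87/(4×5.67×10⁻⁸)]^(1/4) = 236.4 K.
ΔT = T_surf − T_eq = 300 − 236.4.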